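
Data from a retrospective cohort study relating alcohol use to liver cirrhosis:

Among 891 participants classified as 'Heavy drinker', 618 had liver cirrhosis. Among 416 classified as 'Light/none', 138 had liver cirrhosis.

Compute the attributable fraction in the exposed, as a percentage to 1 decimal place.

52.2

From the description: a = 618, b = 273, c = 138, d = 278.
Risk in exposed = 618/891 = 0.69360; risk in unexposed = 138/416 = 0.33173.
RR = 0.69360/0.33173 = 2.09086
AR% = (RR − 1)/RR × 100 = (2.09086 − 1)/2.09086 × 100 = 52.1728%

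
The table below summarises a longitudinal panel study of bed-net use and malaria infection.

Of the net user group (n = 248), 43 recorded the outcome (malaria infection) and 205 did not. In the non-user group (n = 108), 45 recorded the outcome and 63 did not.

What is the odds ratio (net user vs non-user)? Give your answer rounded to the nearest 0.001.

From the description: a = 43, b = 205, c = 45, d = 63.
OR = (a·d)/(b·c) = (43 × 63) / (205 × 45) = 2709 / 9225 = 0.29366
Exposure is associated with lower odds of malaria infection (OR = 0.29 < 1).

0.294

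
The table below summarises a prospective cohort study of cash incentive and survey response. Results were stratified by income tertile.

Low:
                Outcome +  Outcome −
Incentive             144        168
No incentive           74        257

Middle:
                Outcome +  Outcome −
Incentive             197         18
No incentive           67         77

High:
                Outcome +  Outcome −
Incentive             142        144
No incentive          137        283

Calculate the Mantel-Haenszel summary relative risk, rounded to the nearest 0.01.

RR_MH = Σ(aᵢ·n₀ᵢ/nᵢ) / Σ(cᵢ·n₁ᵢ/nᵢ), with n₁ᵢ = aᵢ+bᵢ (exposed), n₀ᵢ = cᵢ+dᵢ (unexposed), nᵢ = n₁ᵢ+n₀ᵢ.
Stratum 1 (Low): n₁ = 312, n₀ = 331, n = 643; a·n₀/n = 144·331/643 = 74.1275; c·n₁/n = 74·312/643 = 35.9067
Stratum 2 (Middle): n₁ = 215, n₀ = 144, n = 359; a·n₀/n = 197·144/359 = 79.0195; c·n₁/n = 67·215/359 = 40.1253
Stratum 3 (High): n₁ = 286, n₀ = 420, n = 706; a·n₀/n = 142·420/706 = 84.4759; c·n₁/n = 137·286/706 = 55.4986
RR_MH = (74.1275 + 79.0195 + 84.4759) / (35.9067 + 40.1253 + 55.4986) = 237.6229 / 131.5306 = 1.80660

1.81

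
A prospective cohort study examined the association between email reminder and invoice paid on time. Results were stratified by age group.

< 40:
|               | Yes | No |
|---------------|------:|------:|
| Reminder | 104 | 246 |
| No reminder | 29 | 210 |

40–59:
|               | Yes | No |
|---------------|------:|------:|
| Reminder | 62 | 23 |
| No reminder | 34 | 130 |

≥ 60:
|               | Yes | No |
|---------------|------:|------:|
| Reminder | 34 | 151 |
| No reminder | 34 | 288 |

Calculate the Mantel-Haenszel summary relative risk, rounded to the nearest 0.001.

RR_MH = Σ(aᵢ·n₀ᵢ/nᵢ) / Σ(cᵢ·n₁ᵢ/nᵢ), with n₁ᵢ = aᵢ+bᵢ (exposed), n₀ᵢ = cᵢ+dᵢ (unexposed), nᵢ = n₁ᵢ+n₀ᵢ.
Stratum 1 (< 40): n₁ = 350, n₀ = 239, n = 589; a·n₀/n = 104·239/589 = 42.2003; c·n₁/n = 29·350/589 = 17.2326
Stratum 2 (40–59): n₁ = 85, n₀ = 164, n = 249; a·n₀/n = 62·164/249 = 40.8353; c·n₁/n = 34·85/249 = 11.6064
Stratum 3 (≥ 60): n₁ = 185, n₀ = 322, n = 507; a·n₀/n = 34·322/507 = 21.5937; c·n₁/n = 34·185/507 = 12.4063
RR_MH = (42.2003 + 40.8353 + 21.5937) / (17.2326 + 11.6064 + 12.4063) = 104.6294 / 41.2453 = 2.53676

2.537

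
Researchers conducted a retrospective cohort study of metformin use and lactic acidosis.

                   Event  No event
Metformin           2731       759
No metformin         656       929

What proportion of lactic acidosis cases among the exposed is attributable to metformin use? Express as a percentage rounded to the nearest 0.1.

Cells: a = 2731, b = 759, c = 656, d = 929.
Risk in exposed = 2731/3490 = 0.78252; risk in unexposed = 656/1585 = 0.41388.
RR = 0.78252/0.41388 = 1.89070
AR% = (RR − 1)/RR × 100 = (1.89070 − 1)/1.89070 × 100 = 47.1094%

47.1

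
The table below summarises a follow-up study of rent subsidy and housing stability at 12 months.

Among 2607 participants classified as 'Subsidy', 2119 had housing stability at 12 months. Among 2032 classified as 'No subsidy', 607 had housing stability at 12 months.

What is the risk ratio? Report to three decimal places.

From the description: a = 2119, b = 488, c = 607, d = 1425.
Risk in exposed = 2119/2607 = 0.81281; risk in unexposed = 607/2032 = 0.29872.
RR = 0.81281 / 0.29872 = 2.72098
The risk among the exposed is 2.72 times that among the unexposed.

2.721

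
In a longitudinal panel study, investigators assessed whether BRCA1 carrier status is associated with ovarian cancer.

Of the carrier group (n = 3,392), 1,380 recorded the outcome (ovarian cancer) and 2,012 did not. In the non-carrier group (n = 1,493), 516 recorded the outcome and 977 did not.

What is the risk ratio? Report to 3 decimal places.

From the description: a = 1380, b = 2012, c = 516, d = 977.
Risk in exposed = 1380/3392 = 0.40684; risk in unexposed = 516/1493 = 0.34561.
RR = 0.40684 / 0.34561 = 1.17715
The risk among the exposed is 1.18 times that among the unexposed.

1.177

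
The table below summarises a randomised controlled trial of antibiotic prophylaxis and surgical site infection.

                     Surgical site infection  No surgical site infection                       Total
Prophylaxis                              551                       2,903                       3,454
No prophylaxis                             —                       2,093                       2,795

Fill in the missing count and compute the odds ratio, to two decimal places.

0.57

The missing cell is in the unexposed row: 2795 − 2093 = 702.
So a = 551, b = 2903, c = 702, d = 2093.
OR = (a·d)/(b·c) = (551 × 2093) / (2903 × 702) = 1153243 / 2037906 = 0.56590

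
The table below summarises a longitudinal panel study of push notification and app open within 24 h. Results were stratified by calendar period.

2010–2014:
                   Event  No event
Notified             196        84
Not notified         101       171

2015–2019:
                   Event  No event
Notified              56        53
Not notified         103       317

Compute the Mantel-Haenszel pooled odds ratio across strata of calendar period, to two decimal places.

3.67

OR_MH = Σ(aᵢdᵢ/nᵢ) / Σ(bᵢcᵢ/nᵢ), where nᵢ is the stratum total.
Stratum 1 (2010–2014): n = 552; a·d/n = 196·171/552 = 60.7174; b·c/n = 84·101/552 = 15.3696
Stratum 2 (2015–2019): n = 529; a·d/n = 56·317/529 = 33.5577; b·c/n = 53·103/529 = 10.3195
OR_MH = (60.7174 + 33.5577) / (15.3696 + 10.3195) = 94.2750 / 25.6890 = 3.66986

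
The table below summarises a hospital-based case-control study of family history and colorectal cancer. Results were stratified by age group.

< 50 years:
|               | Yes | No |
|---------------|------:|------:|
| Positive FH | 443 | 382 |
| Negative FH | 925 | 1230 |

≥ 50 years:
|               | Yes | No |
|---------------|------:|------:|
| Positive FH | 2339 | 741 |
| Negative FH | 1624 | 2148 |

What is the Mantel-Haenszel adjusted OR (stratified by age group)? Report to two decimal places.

3.11

OR_MH = Σ(aᵢdᵢ/nᵢ) / Σ(bᵢcᵢ/nᵢ), where nᵢ is the stratum total.
Stratum 1 (< 50 years): n = 2980; a·d/n = 443·1230/2980 = 182.8490; b·c/n = 382·925/2980 = 118.5738
Stratum 2 (≥ 50 years): n = 6852; a·d/n = 2339·2148/6852 = 733.2417; b·c/n = 741·1624/6852 = 175.6252
OR_MH = (182.8490 + 733.2417) / (118.5738 + 175.6252) = 916.0907 / 294.1990 = 3.11385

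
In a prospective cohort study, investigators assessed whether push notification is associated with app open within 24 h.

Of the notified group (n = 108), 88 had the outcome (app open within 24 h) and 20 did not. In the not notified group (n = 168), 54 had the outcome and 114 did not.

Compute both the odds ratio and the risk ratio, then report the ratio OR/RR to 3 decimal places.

From the description: a = 88, b = 20, c = 54, d = 114.
OR = (88·114)/(20·54) = 10032/1080 = 9.28889
Risk in exposed = 88/108 = 0.81481; risk in unexposed = 54/168 = 0.32143; RR = 2.53498
OR/RR = 9.28889 / 2.53498 = 3.66429
The outcome is not rare, so the OR lies further from 1 than the RR.

3.664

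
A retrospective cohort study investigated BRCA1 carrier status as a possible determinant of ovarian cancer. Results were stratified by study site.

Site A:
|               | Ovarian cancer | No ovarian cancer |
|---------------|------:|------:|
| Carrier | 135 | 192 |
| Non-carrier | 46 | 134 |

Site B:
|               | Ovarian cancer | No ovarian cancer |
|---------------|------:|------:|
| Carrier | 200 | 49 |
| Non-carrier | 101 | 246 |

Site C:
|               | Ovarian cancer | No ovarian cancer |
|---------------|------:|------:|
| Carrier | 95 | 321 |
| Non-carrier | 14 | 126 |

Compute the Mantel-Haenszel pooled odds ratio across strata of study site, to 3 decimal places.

OR_MH = Σ(aᵢdᵢ/nᵢ) / Σ(bᵢcᵢ/nᵢ), where nᵢ is the stratum total.
Stratum 1 (Site A): n = 507; a·d/n = 135·134/507 = 35.6805; b·c/n = 192·46/507 = 17.4201
Stratum 2 (Site B): n = 596; a·d/n = 200·246/596 = 82.5503; b·c/n = 49·101/596 = 8.3037
Stratum 3 (Site C): n = 556; a·d/n = 95·126/556 = 21.5288; b·c/n = 321·14/556 = 8.0827
OR_MH = (35.6805 + 82.5503 + 21.5288) / (17.4201 + 8.3037 + 8.0827) = 139.7596 / 33.8065 = 4.13410

4.134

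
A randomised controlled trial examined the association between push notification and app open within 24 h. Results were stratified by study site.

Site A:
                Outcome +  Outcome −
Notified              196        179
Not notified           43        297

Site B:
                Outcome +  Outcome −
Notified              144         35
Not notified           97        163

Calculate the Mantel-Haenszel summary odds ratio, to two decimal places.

7.29

OR_MH = Σ(aᵢdᵢ/nᵢ) / Σ(bᵢcᵢ/nᵢ), where nᵢ is the stratum total.
Stratum 1 (Site A): n = 715; a·d/n = 196·297/715 = 81.4154; b·c/n = 179·43/715 = 10.7650
Stratum 2 (Site B): n = 439; a·d/n = 144·163/439 = 53.4670; b·c/n = 35·97/439 = 7.7335
OR_MH = (81.4154 + 53.4670) / (10.7650 + 7.7335) = 134.8824 / 18.4985 = 7.29152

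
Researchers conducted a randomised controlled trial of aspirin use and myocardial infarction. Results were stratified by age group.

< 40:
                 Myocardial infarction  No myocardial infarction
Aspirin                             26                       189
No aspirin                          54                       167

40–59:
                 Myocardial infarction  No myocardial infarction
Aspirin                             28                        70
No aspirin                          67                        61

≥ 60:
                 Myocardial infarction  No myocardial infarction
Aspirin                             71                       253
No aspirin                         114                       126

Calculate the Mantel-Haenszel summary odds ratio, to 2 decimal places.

OR_MH = Σ(aᵢdᵢ/nᵢ) / Σ(bᵢcᵢ/nᵢ), where nᵢ is the stratum total.
Stratum 1 (< 40): n = 436; a·d/n = 26·167/436 = 9.9587; b·c/n = 189·54/436 = 23.4083
Stratum 2 (40–59): n = 226; a·d/n = 28·61/226 = 7.5575; b·c/n = 70·67/226 = 20.7522
Stratum 3 (≥ 60): n = 564; a·d/n = 71·126/564 = 15.8617; b·c/n = 253·114/564 = 51.1383
OR_MH = (9.9587 + 7.5575 + 15.8617) / (23.4083 + 20.7522 + 51.1383) = 33.3779 / 95.2988 = 0.35025

0.35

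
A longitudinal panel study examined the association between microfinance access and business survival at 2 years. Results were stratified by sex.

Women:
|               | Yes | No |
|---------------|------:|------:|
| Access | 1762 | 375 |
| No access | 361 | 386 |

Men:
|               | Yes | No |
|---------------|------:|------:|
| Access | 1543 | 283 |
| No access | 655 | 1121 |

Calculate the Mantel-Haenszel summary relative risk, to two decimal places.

2.03

RR_MH = Σ(aᵢ·n₀ᵢ/nᵢ) / Σ(cᵢ·n₁ᵢ/nᵢ), with n₁ᵢ = aᵢ+bᵢ (exposed), n₀ᵢ = cᵢ+dᵢ (unexposed), nᵢ = n₁ᵢ+n₀ᵢ.
Stratum 1 (Women): n₁ = 2137, n₀ = 747, n = 2884; a·n₀/n = 1762·747/2884 = 456.3849; c·n₁/n = 361·2137/2884 = 267.4955
Stratum 2 (Men): n₁ = 1826, n₀ = 1776, n = 3602; a·n₀/n = 1543·1776/3602 = 760.7907; c·n₁/n = 655·1826/3602 = 332.0461
RR_MH = (456.3849 + 760.7907) / (267.4955 + 332.0461) = 1217.1756 / 599.5416 = 2.03018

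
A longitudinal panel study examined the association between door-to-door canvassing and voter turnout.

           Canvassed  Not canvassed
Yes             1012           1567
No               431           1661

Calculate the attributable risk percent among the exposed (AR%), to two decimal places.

30.78

Reading the table with exposure as columns: a = 1012 (Canvassed, case), b = 431 (Canvassed, non-case), c = 1567 (Not canvassed, case), d = 1661.
Risk in exposed = 1012/1443 = 0.70132; risk in unexposed = 1567/3228 = 0.48544.
RR = 0.70132/0.48544 = 1.44470
AR% = (RR − 1)/RR × 100 = (1.44470 − 1)/1.44470 × 100 = 30.7816%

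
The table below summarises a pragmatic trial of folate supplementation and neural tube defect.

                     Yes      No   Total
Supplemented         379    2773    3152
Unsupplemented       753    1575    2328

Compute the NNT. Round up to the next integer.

5

Risk in treated group = 379/3152 = 0.12024; risk in control = 753/2328 = 0.32345.
Absolute risk reduction = 0.32345 − 0.12024 = 0.20321
NNT = 1 / ARR = 1 / 0.20321 = 4.921 → round up → 5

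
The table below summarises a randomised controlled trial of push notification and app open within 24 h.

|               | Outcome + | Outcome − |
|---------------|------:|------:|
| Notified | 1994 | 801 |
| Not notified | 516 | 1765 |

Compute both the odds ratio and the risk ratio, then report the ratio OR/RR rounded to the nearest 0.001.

2.700

Cells: a = 1994, b = 801, c = 516, d = 1765.
OR = (1994·1765)/(801·516) = 3519410/413316 = 8.51506
Risk in exposed = 1994/2795 = 0.71342; risk in unexposed = 516/2281 = 0.22622; RR = 3.15369
OR/RR = 8.51506 / 3.15369 = 2.70003
The outcome is not rare, so the OR lies further from 1 than the RR.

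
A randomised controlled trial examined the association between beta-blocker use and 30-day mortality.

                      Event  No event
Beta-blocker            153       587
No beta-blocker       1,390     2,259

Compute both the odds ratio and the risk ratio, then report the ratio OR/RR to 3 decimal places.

0.780

Cells: a = 153, b = 587, c = 1390, d = 2259.
OR = (153·2259)/(587·1390) = 345627/815930 = 0.42360
Risk in exposed = 153/740 = 0.20676; risk in unexposed = 1390/3649 = 0.38093; RR = 0.54277
OR/RR = 0.42360 / 0.54277 = 0.78043
The outcome is not rare, so the OR lies further from 1 than the RR.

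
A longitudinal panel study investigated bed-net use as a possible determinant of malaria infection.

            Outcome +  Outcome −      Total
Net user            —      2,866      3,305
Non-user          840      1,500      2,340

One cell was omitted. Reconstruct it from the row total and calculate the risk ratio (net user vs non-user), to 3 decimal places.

0.370

The missing cell is in the exposed row: 3305 − 2866 = 439.
So a = 439, b = 2866, c = 840, d = 1500.
RR = [a/(a+b)] / [c/(c+d)] = (439/3305) / (840/2340) = 0.13283/0.35897 = 0.37002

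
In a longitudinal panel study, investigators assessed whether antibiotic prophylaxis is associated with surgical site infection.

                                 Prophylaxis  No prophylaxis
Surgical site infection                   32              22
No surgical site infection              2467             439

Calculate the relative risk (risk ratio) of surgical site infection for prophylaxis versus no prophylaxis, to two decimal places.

0.27

Reading the table with exposure as columns: a = 32 (Prophylaxis, case), b = 2467 (Prophylaxis, non-case), c = 22 (No prophylaxis, case), d = 439.
Risk in exposed = 32/2499 = 0.01281; risk in unexposed = 22/461 = 0.04772.
RR = 0.01281 / 0.04772 = 0.26833
The risk is 73% lower among the exposed than among the unexposed.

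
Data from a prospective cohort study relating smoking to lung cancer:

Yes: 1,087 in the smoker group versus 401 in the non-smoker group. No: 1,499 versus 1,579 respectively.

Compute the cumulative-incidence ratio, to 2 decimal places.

2.08

From the description: a = 1087, b = 1499, c = 401, d = 1579.
Risk in exposed = 1087/2586 = 0.42034; risk in unexposed = 401/1980 = 0.20253.
RR = 0.42034 / 0.20253 = 2.07550
The risk among the exposed is 2.08 times that among the unexposed.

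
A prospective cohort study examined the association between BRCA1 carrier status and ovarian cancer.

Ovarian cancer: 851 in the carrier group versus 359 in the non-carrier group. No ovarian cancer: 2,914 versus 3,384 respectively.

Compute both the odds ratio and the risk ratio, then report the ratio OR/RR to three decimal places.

From the description: a = 851, b = 2914, c = 359, d = 3384.
OR = (851·3384)/(2914·359) = 2879784/1046126 = 2.75281
Risk in exposed = 851/3765 = 0.22603; risk in unexposed = 359/3743 = 0.09591; RR = 2.35662
OR/RR = 2.75281 / 2.35662 = 1.16812
The outcome is not rare, so the OR lies further from 1 than the RR.

1.168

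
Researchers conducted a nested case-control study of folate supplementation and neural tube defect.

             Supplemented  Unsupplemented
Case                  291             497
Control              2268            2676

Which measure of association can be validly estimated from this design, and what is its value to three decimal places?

Reading the table with exposure as columns: a = 291 (Supplemented, case), b = 2268 (Supplemented, non-case), c = 497 (Unsupplemented, case), d = 2676.
This is a nested case-control study: participants were sampled on outcome status, so risks in the source population cannot be estimated directly — relative risk is not valid here. The odds ratio is the appropriate measure.
OR = (a·d)/(b·c) = (291 × 2676) / (2268 × 497) = 778716 / 1127196 = 0.69084

0.691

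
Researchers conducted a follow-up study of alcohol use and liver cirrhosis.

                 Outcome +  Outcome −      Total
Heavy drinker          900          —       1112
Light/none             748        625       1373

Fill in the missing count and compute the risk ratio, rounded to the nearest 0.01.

1.49

The missing cell is in the exposed row: 1112 − 900 = 212.
So a = 900, b = 212, c = 748, d = 625.
RR = [a/(a+b)] / [c/(c+d)] = (900/1112) / (748/1373) = 0.80935/0.54479 = 1.48562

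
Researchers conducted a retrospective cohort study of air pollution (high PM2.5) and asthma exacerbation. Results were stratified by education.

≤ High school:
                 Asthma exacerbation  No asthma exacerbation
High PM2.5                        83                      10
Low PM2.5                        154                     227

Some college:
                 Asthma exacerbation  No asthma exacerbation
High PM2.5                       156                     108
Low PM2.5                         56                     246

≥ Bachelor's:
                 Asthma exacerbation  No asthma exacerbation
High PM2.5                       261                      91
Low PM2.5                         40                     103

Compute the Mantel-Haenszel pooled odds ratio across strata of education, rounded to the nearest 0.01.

7.60

OR_MH = Σ(aᵢdᵢ/nᵢ) / Σ(bᵢcᵢ/nᵢ), where nᵢ is the stratum total.
Stratum 1 (≤ High school): n = 474; a·d/n = 83·227/474 = 39.7489; b·c/n = 10·154/474 = 3.2489
Stratum 2 (Some college): n = 566; a·d/n = 156·246/566 = 67.8021; b·c/n = 108·56/566 = 10.6855
Stratum 3 (≥ Bachelor's): n = 495; a·d/n = 261·103/495 = 54.3091; b·c/n = 91·40/495 = 7.3535
OR_MH = (39.7489 + 67.8021 + 54.3091) / (3.2489 + 10.6855 + 7.3535) = 161.8602 / 21.2880 = 7.60335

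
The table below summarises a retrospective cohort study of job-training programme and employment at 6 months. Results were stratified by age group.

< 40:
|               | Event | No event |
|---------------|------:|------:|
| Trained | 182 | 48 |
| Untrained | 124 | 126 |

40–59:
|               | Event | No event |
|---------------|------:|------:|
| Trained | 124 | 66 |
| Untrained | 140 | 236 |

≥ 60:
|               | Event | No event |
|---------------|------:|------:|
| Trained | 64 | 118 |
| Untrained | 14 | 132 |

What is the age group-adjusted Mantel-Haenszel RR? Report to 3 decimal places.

1.801

RR_MH = Σ(aᵢ·n₀ᵢ/nᵢ) / Σ(cᵢ·n₁ᵢ/nᵢ), with n₁ᵢ = aᵢ+bᵢ (exposed), n₀ᵢ = cᵢ+dᵢ (unexposed), nᵢ = n₁ᵢ+n₀ᵢ.
Stratum 1 (< 40): n₁ = 230, n₀ = 250, n = 480; a·n₀/n = 182·250/480 = 94.7917; c·n₁/n = 124·230/480 = 59.4167
Stratum 2 (40–59): n₁ = 190, n₀ = 376, n = 566; a·n₀/n = 124·376/566 = 82.3746; c·n₁/n = 140·190/566 = 46.9965
Stratum 3 (≥ 60): n₁ = 182, n₀ = 146, n = 328; a·n₀/n = 64·146/328 = 28.4878; c·n₁/n = 14·182/328 = 7.7683
RR_MH = (94.7917 + 82.3746 + 28.4878) / (59.4167 + 46.9965 + 7.7683) = 205.6540 / 114.1814 = 1.80112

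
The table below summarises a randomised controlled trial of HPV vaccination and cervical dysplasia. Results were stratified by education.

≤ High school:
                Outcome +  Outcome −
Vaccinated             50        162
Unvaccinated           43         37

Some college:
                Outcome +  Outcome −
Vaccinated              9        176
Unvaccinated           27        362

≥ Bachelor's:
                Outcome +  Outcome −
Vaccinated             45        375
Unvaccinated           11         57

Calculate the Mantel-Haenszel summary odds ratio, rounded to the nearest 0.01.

0.43

OR_MH = Σ(aᵢdᵢ/nᵢ) / Σ(bᵢcᵢ/nᵢ), where nᵢ is the stratum total.
Stratum 1 (≤ High school): n = 292; a·d/n = 50·37/292 = 6.3356; b·c/n = 162·43/292 = 23.8562
Stratum 2 (Some college): n = 574; a·d/n = 9·362/574 = 5.6760; b·c/n = 176·27/574 = 8.2787
Stratum 3 (≥ Bachelor's): n = 488; a·d/n = 45·57/488 = 5.2561; b·c/n = 375·11/488 = 8.4529
OR_MH = (6.3356 + 5.6760 + 5.2561) / (23.8562 + 8.2787 + 8.4529) = 17.2677 / 40.5878 = 0.42544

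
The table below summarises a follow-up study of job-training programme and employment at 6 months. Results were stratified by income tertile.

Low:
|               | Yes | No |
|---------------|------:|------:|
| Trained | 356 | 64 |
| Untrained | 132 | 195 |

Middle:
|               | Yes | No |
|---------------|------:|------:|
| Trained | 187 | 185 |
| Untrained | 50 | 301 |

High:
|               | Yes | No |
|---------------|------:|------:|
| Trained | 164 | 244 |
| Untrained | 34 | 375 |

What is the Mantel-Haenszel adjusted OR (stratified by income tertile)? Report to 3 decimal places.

7.183

OR_MH = Σ(aᵢdᵢ/nᵢ) / Σ(bᵢcᵢ/nᵢ), where nᵢ is the stratum total.
Stratum 1 (Low): n = 747; a·d/n = 356·195/747 = 92.9317; b·c/n = 64·132/747 = 11.3092
Stratum 2 (Middle): n = 723; a·d/n = 187·301/723 = 77.8520; b·c/n = 185·50/723 = 12.7939
Stratum 3 (High): n = 817; a·d/n = 164·375/817 = 75.2754; b·c/n = 244·34/817 = 10.1542
OR_MH = (92.9317 + 77.8520 + 75.2754) / (11.3092 + 12.7939 + 10.1542) = 246.0591 / 34.2574 = 7.18266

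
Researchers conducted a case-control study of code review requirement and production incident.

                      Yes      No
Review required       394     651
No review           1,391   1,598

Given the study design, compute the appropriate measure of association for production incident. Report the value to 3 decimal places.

Cells: a = 394, b = 651, c = 1391, d = 1598.
This is a case-control study: participants were sampled on outcome status, so risks in the source population cannot be estimated directly — relative risk is not valid here. The odds ratio is the appropriate measure.
OR = (a·d)/(b·c) = (394 × 1598) / (651 × 1391) = 629612 / 905541 = 0.69529

0.695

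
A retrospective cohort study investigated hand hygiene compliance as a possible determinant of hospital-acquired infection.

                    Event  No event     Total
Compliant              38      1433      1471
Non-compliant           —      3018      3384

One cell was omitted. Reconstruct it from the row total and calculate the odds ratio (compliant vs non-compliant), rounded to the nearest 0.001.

0.219

The missing cell is in the unexposed row: 3384 − 3018 = 366.
So a = 38, b = 1433, c = 366, d = 3018.
OR = (a·d)/(b·c) = (38 × 3018) / (1433 × 366) = 114684 / 524478 = 0.21866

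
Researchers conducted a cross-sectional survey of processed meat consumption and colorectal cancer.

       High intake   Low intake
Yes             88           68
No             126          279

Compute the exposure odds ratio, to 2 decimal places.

2.87

Reading the table with exposure as columns: a = 88 (High intake, case), b = 126 (High intake, non-case), c = 68 (Low intake, case), d = 279.
OR = (a·d)/(b·c) = (88 × 279) / (126 × 68) = 24552 / 8568 = 2.86555
The odds of colorectal cancer are about 2.87 times as high in the high intake group.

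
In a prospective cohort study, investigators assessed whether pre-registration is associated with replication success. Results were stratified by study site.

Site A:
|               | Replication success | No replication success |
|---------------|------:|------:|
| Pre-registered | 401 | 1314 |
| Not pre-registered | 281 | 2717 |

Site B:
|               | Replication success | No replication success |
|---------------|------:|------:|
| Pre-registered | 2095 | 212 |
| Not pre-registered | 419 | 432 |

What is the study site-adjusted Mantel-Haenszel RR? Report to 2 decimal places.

RR_MH = Σ(aᵢ·n₀ᵢ/nᵢ) / Σ(cᵢ·n₁ᵢ/nᵢ), with n₁ᵢ = aᵢ+bᵢ (exposed), n₀ᵢ = cᵢ+dᵢ (unexposed), nᵢ = n₁ᵢ+n₀ᵢ.
Stratum 1 (Site A): n₁ = 1715, n₀ = 2998, n = 4713; a·n₀/n = 401·2998/4713 = 255.0813; c·n₁/n = 281·1715/4713 = 102.2523
Stratum 2 (Site B): n₁ = 2307, n₀ = 851, n = 3158; a·n₀/n = 2095·851/3158 = 564.5488; c·n₁/n = 419·2307/3158 = 306.0902
RR_MH = (255.0813 + 564.5488) / (102.2523 + 306.0902) = 819.6300 / 408.3425 = 2.00721

2.01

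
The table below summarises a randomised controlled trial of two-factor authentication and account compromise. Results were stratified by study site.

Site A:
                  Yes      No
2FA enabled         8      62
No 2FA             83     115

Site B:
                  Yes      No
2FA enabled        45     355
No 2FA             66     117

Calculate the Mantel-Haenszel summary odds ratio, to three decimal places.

0.210

OR_MH = Σ(aᵢdᵢ/nᵢ) / Σ(bᵢcᵢ/nᵢ), where nᵢ is the stratum total.
Stratum 1 (Site A): n = 268; a·d/n = 8·115/268 = 3.4328; b·c/n = 62·83/268 = 19.2015
Stratum 2 (Site B): n = 583; a·d/n = 45·117/583 = 9.0309; b·c/n = 355·66/583 = 40.1887
OR_MH = (3.4328 + 9.0309) / (19.2015 + 40.1887) = 12.4637 / 59.3902 = 0.20986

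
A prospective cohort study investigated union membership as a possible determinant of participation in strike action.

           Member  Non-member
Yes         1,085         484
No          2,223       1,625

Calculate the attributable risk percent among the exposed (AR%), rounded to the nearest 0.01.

Reading the table with exposure as columns: a = 1085 (Member, case), b = 2223 (Member, non-case), c = 484 (Non-member, case), d = 1625.
Risk in exposed = 1085/3308 = 0.32799; risk in unexposed = 484/2109 = 0.22949.
RR = 0.32799/0.22949 = 1.42921
AR% = (RR − 1)/RR × 100 = (1.42921 − 1)/1.42921 × 100 = 30.0312%

30.03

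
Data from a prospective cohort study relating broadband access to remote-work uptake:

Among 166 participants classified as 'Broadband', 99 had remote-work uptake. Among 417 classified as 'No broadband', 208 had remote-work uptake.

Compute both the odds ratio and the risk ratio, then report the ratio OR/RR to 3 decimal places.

From the description: a = 99, b = 67, c = 208, d = 209.
OR = (99·209)/(67·208) = 20691/13936 = 1.48472
Risk in exposed = 99/166 = 0.59639; risk in unexposed = 208/417 = 0.49880; RR = 1.19564
OR/RR = 1.48472 / 1.19564 = 1.24178
The outcome is not rare, so the OR lies further from 1 than the RR.

1.242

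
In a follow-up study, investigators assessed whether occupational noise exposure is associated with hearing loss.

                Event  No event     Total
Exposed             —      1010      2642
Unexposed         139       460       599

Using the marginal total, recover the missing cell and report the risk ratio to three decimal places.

The missing cell is in the exposed row: 2642 − 1010 = 1632.
So a = 1632, b = 1010, c = 139, d = 460.
RR = [a/(a+b)] / [c/(c+d)] = (1632/2642) / (139/599) = 0.61771/0.23205 = 2.66195

2.662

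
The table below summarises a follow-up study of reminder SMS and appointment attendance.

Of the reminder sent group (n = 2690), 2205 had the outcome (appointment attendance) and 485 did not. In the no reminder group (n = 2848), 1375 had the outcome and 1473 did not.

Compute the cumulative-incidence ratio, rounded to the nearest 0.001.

From the description: a = 2205, b = 485, c = 1375, d = 1473.
Risk in exposed = 2205/2690 = 0.81970; risk in unexposed = 1375/2848 = 0.48279.
RR = 0.81970 / 0.48279 = 1.69783
The risk among the exposed is 1.70 times that among the unexposed.

1.698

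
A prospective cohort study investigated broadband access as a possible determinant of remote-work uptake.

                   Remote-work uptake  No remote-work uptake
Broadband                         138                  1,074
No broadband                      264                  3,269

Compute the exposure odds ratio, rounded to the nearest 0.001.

1.591

Cells: a = 138, b = 1074, c = 264, d = 3269.
OR = (a·d)/(b·c) = (138 × 3269) / (1074 × 264) = 451122 / 283536 = 1.59106
The odds of remote-work uptake are about 1.59 times as high in the broadband group.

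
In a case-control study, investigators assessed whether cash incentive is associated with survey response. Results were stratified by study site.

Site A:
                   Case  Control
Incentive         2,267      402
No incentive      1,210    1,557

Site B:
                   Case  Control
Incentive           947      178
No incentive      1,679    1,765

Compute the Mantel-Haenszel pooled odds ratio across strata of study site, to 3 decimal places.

OR_MH = Σ(aᵢdᵢ/nᵢ) / Σ(bᵢcᵢ/nᵢ), where nᵢ is the stratum total.
Stratum 1 (Site A): n = 5436; a·d/n = 2267·1557/5436 = 649.3228; b·c/n = 402·1210/5436 = 89.4812
Stratum 2 (Site B): n = 4569; a·d/n = 947·1765/4569 = 365.8251; b·c/n = 178·1679/4569 = 65.4108
OR_MH = (649.3228 + 365.8251) / (89.4812 + 65.4108) = 1015.1480 / 154.8920 = 6.55391

6.554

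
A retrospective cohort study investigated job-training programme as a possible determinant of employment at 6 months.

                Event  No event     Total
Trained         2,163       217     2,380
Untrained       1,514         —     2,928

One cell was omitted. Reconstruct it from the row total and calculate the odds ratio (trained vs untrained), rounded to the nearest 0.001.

9.309

The missing cell is in the unexposed row: 2928 − 1514 = 1414.
So a = 2163, b = 217, c = 1514, d = 1414.
OR = (a·d)/(b·c) = (2163 × 1414) / (217 × 1514) = 3058482 / 328538 = 9.30937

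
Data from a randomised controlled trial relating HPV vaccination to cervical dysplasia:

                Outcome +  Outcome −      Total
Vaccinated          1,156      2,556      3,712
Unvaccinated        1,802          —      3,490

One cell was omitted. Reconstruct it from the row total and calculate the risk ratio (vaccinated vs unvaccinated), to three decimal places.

The missing cell is in the unexposed row: 3490 − 1802 = 1688.
So a = 1156, b = 2556, c = 1802, d = 1688.
RR = [a/(a+b)] / [c/(c+d)] = (1156/3712) / (1802/3490) = 0.31142/0.51633 = 0.60314

0.603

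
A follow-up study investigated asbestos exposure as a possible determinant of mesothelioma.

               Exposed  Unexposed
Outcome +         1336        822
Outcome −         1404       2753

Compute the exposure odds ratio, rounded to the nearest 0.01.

3.19

Reading the table with exposure as columns: a = 1336 (Exposed, case), b = 1404 (Exposed, non-case), c = 822 (Unexposed, case), d = 2753.
OR = (a·d)/(b·c) = (1336 × 2753) / (1404 × 822) = 3678008 / 1154088 = 3.18694
The odds of mesothelioma are about 3.19 times as high in the exposed group.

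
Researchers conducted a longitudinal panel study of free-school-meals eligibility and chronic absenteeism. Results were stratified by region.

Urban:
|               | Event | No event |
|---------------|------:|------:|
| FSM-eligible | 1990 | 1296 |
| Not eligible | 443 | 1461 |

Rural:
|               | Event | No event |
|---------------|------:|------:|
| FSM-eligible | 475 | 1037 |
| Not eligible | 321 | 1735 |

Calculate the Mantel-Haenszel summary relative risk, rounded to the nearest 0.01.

RR_MH = Σ(aᵢ·n₀ᵢ/nᵢ) / Σ(cᵢ·n₁ᵢ/nᵢ), with n₁ᵢ = aᵢ+bᵢ (exposed), n₀ᵢ = cᵢ+dᵢ (unexposed), nᵢ = n₁ᵢ+n₀ᵢ.
Stratum 1 (Urban): n₁ = 3286, n₀ = 1904, n = 5190; a·n₀/n = 1990·1904/5190 = 730.0501; c·n₁/n = 443·3286/5190 = 280.4813
Stratum 2 (Rural): n₁ = 1512, n₀ = 2056, n = 3568; a·n₀/n = 475·2056/3568 = 273.7108; c·n₁/n = 321·1512/3568 = 136.0291
RR_MH = (730.0501 + 273.7108) / (280.4813 + 136.0291) = 1003.7609 / 416.5105 = 2.40993

2.41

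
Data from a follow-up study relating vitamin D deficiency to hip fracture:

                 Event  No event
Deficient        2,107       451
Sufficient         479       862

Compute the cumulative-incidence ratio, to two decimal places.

2.31

Cells: a = 2107, b = 451, c = 479, d = 862.
Risk in exposed = 2107/2558 = 0.82369; risk in unexposed = 479/1341 = 0.35720.
RR = 0.82369 / 0.35720 = 2.30599
The risk among the exposed is 2.31 times that among the unexposed.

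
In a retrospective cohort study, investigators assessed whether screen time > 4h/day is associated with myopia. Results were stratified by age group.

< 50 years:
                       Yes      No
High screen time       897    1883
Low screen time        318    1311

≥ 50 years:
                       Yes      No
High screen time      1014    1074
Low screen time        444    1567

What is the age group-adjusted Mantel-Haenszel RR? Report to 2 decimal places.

RR_MH = Σ(aᵢ·n₀ᵢ/nᵢ) / Σ(cᵢ·n₁ᵢ/nᵢ), with n₁ᵢ = aᵢ+bᵢ (exposed), n₀ᵢ = cᵢ+dᵢ (unexposed), nᵢ = n₁ᵢ+n₀ᵢ.
Stratum 1 (< 50 years): n₁ = 2780, n₀ = 1629, n = 4409; a·n₀/n = 897·1629/4409 = 331.4160; c·n₁/n = 318·2780/4409 = 200.5081
Stratum 2 (≥ 50 years): n₁ = 2088, n₀ = 2011, n = 4099; a·n₀/n = 1014·2011/4099 = 497.4760; c·n₁/n = 444·2088/4099 = 226.1703
RR_MH = (331.4160 + 497.4760) / (200.5081 + 226.1703) = 828.8919 / 426.6783 = 1.94266

1.94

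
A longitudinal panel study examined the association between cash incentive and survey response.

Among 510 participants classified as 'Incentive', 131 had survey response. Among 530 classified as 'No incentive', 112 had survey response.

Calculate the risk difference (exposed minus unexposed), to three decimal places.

From the description: a = 131, b = 379, c = 112, d = 418.
Risk in exposed = 131/510 = 0.256863; risk in unexposed = 112/530 = 0.211321.
Risk difference = 0.256863 − 0.211321 = 0.045542

0.046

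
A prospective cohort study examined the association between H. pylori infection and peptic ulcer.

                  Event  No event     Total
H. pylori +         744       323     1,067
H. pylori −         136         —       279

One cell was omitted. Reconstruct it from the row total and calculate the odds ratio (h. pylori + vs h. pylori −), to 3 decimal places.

The missing cell is in the unexposed row: 279 − 136 = 143.
So a = 744, b = 323, c = 136, d = 143.
OR = (a·d)/(b·c) = (744 × 143) / (323 × 136) = 106392 / 43928 = 2.42196

2.422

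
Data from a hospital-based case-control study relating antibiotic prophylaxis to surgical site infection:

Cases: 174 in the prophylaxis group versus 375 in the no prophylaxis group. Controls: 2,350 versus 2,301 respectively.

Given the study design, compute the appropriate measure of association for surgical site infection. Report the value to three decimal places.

From the description: a = 174, b = 2350, c = 375, d = 2301.
This is a hospital-based case-control study: participants were sampled on outcome status, so risks in the source population cannot be estimated directly — relative risk is not valid here. The odds ratio is the appropriate measure.
OR = (a·d)/(b·c) = (174 × 2301) / (2350 × 375) = 400374 / 881250 = 0.45433

0.454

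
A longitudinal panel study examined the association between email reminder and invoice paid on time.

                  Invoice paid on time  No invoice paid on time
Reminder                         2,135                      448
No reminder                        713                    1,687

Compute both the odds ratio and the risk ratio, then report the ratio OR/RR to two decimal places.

Cells: a = 2135, b = 448, c = 713, d = 1687.
OR = (2135·1687)/(448·713) = 3601745/319424 = 11.27575
Risk in exposed = 2135/2583 = 0.82656; risk in unexposed = 713/2400 = 0.29708; RR = 2.78224
OR/RR = 11.27575 / 2.78224 = 4.05275
The outcome is not rare, so the OR lies further from 1 than the RR.

4.05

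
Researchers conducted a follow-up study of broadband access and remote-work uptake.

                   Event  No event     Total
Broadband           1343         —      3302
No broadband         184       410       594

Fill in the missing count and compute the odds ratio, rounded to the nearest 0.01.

The missing cell is in the exposed row: 3302 − 1343 = 1959.
So a = 1343, b = 1959, c = 184, d = 410.
OR = (a·d)/(b·c) = (1343 × 410) / (1959 × 184) = 550630 / 360456 = 1.52759

1.53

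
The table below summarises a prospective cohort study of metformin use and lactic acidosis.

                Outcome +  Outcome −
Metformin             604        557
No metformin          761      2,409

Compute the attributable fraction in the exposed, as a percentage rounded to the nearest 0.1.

53.9

Cells: a = 604, b = 557, c = 761, d = 2409.
Risk in exposed = 604/1161 = 0.52024; risk in unexposed = 761/3170 = 0.24006.
RR = 0.52024/0.24006 = 2.16710
AR% = (RR − 1)/RR × 100 = (2.16710 − 1)/2.16710 × 100 = 53.8554%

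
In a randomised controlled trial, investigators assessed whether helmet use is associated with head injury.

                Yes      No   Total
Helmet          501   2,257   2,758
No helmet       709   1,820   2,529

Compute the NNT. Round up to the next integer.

11

Risk in treated group = 501/2758 = 0.18165; risk in control = 709/2529 = 0.28035.
Absolute risk reduction = 0.28035 − 0.18165 = 0.09869
NNT = 1 / ARR = 1 / 0.09869 = 10.132 → round up → 11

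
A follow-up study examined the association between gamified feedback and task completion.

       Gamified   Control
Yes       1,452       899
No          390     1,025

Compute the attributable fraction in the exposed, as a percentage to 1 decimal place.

Reading the table with exposure as columns: a = 1452 (Gamified, case), b = 390 (Gamified, non-case), c = 899 (Control, case), d = 1025.
Risk in exposed = 1452/1842 = 0.78827; risk in unexposed = 899/1924 = 0.46726.
RR = 0.78827/0.46726 = 1.68703
AR% = (RR − 1)/RR × 100 = (1.68703 − 1)/1.68703 × 100 = 40.7242%

40.7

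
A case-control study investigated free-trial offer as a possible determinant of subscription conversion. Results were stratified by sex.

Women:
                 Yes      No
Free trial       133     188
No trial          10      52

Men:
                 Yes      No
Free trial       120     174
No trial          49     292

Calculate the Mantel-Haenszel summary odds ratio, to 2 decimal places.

3.99

OR_MH = Σ(aᵢdᵢ/nᵢ) / Σ(bᵢcᵢ/nᵢ), where nᵢ is the stratum total.
Stratum 1 (Women): n = 383; a·d/n = 133·52/383 = 18.0574; b·c/n = 188·10/383 = 4.9086
Stratum 2 (Men): n = 635; a·d/n = 120·292/635 = 55.1811; b·c/n = 174·49/635 = 13.4268
OR_MH = (18.0574 + 55.1811) / (4.9086 + 13.4268) = 73.2385 / 18.3354 = 3.99438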